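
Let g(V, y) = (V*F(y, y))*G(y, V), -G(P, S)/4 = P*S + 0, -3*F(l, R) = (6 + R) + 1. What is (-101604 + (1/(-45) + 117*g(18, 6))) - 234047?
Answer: 162305144/45 ≈ 3.6068e+6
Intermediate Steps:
F(l, R) = -7/3 - R/3 (F(l, R) = -((6 + R) + 1)/3 = -(7 + R)/3 = -7/3 - R/3)
G(P, S) = -4*P*S (G(P, S) = -4*(P*S + 0) = -4*P*S)
g(V, y) = -4*y*V**2*(-7/3 - y/3) (g(V, y) = (V*(-7/3 - y/3))*(-4*y*V) = (V*(-7/3 - y/3))*(-4*V*y) = -4*y*V**2*(-7/3 - y/3))
(-101604 + (1/(-45) + 117*g(18, 6))) - 234047 = (-101604 + (1/(-45) + 117*((4/3)*6*18**2*(7 + 6)))) - 234047 = (-101604 + (-1/45 + 117*((4/3)*6*324*13))) - 234047 = (-101604 + (-1/45 + 117*33696)) - 234047 = (-101604 + (-1/45 + 3942432)) - 234047 = (-101604 + 177409439/45) - 234047 = 172837259/45 - 234047 = 162305144/45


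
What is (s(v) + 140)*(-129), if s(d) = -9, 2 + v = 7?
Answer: -16899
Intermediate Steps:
v = 5 (v = -2 + 7 = 5)
(s(v) + 140)*(-129) = (-9 + 140)*(-129) = 131*(-129) = -16899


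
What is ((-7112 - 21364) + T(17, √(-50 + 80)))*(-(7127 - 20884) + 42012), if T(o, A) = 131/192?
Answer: -304903678709/192 ≈ -1.5880e+9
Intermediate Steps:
T(o, A) = 131/192 (T(o, A) = 131*(1/192) = 131/192)
((-7112 - 21364) + T(17, √(-50 + 80)))*(-(7127 - 20884) + 42012) = ((-7112 - 21364) + 131/192)*(-(7127 - 20884) + 42012) = (-28476 + 131/192)*(-1*(-13757) + 42012) = -5467261*(13757 + 42012)/192 = -5467261/192*55769 = -304903678709/192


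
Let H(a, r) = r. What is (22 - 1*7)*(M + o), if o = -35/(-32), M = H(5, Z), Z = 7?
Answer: 3885/32 ≈ 121.41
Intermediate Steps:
M = 7
o = 35/32 (o = -35*(-1/32) = 35/32 ≈ 1.0938)
(22 - 1*7)*(M + o) = (22 - 1*7)*(7 + 35/32) = (22 - 7)*(259/32) = 15*(259/32) = 3885/32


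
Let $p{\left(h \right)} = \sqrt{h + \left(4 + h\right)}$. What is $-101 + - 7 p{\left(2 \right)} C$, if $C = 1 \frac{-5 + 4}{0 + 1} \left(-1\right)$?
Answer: $-101 - 14 \sqrt{2} \approx -120.8$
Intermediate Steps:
$p{\left(h \right)} = \sqrt{4 + 2 h}$
$C = 1$ ($C = 1 \left(- 1^{-1}\right) \left(-1\right) = 1 \left(\left(-1\right) 1\right) \left(-1\right) = 1 \left(-1\right) \left(-1\right) = \left(-1\right) \left(-1\right) = 1$)
$-101 + - 7 p{\left(2 \right)} C = -101 + - 7 \sqrt{4 + 2 \cdot 2} \cdot 1 = -101 + - 7 \sqrt{4 + 4} \cdot 1 = -101 + - 7 \sqrt{8} \cdot 1 = -101 + - 7 \cdot 2 \sqrt{2} \cdot 1 = -101 + - 14 \sqrt{2} \cdot 1 = -101 - 14 \sqrt{2}$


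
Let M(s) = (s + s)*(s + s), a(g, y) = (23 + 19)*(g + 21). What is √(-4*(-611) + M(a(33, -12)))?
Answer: 2*√5144435 ≈ 4536.3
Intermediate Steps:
a(g, y) = 882 + 42*g (a(g, y) = 42*(21 + g) = 882 + 42*g)
M(s) = 4*s² (M(s) = (2*s)*(2*s) = 4*s²)
√(-4*(-611) + M(a(33, -12))) = √(-4*(-611) + 4*(882 + 42*33)²) = √(2444 + 4*(882 + 1386)²) = √(2444 + 4*2268²) = √(2444 + 4*5143824) = √(2444 + 20575296) = √20577740 = 2*√5144435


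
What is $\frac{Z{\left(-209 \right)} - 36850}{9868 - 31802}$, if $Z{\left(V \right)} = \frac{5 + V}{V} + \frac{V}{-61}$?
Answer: $\frac{469744525}{279636566} \approx 1.6798$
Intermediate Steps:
$Z{\left(V \right)} = - \frac{V}{61} + \frac{5 + V}{V}$ ($Z{\left(V \right)} = \frac{5 + V}{V} + V \left(- \frac{1}{61}\right) = \frac{5 + V}{V} - \frac{V}{61} = - \frac{V}{61} + \frac{5 + V}{V}$)
$\frac{Z{\left(-209 \right)} - 36850}{9868 - 31802} = \frac{\left(1 + \frac{5}{-209} - - \frac{209}{61}\right) - 36850}{9868 - 31802} = \frac{\left(1 + 5 \left(- \frac{1}{209}\right) + \frac{209}{61}\right) - 36850}{-21934} = \left(\left(1 - \frac{5}{209} + \frac{209}{61}\right) - 36850\right) \left(- \frac{1}{21934}\right) = \left(\frac{56125}{12749} - 36850\right) \left(- \frac{1}{21934}\right) = \left(- \frac{469744525}{12749}\right) \left(- \frac{1}{21934}\right) = \frac{469744525}{279636566}$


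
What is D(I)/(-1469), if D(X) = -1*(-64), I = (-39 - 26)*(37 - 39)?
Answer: -64/1469 ≈ -0.043567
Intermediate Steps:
I = 130 (I = -65*(-2) = 130)
D(X) = 64
D(I)/(-1469) = 64/(-1469) = 64*(-1/1469) = -64/1469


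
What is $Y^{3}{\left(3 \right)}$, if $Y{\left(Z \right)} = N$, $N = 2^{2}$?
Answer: $64$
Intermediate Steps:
$N = 4$
$Y{\left(Z \right)} = 4$
$Y^{3}{\left(3 \right)} = 4^{3} = 64$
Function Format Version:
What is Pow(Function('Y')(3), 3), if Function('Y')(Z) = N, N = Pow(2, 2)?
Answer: 64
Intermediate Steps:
N = 4
Function('Y')(Z) = 4
Pow(Function('Y')(3), 3) = Pow(4, 3) = 64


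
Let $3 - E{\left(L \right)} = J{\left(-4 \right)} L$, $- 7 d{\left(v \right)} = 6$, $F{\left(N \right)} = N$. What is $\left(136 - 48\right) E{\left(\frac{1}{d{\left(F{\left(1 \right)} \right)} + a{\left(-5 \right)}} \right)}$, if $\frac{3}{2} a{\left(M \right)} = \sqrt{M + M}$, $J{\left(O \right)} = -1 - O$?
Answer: $\frac{175692}{571} + \frac{19404 i \sqrt{10}}{571} \approx 307.69 + 107.46 i$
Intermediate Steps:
$d{\left(v \right)} = - \frac{6}{7}$ ($d{\left(v \right)} = \left(- \frac{1}{7}\right) 6 = - \frac{6}{7}$)
$a{\left(M \right)} = \frac{2 \sqrt{2} \sqrt{M}}{3}$ ($a{\left(M \right)} = \frac{2 \sqrt{M + M}}{3} = \frac{2 \sqrt{2 M}}{3} = \frac{2 \sqrt{2} \sqrt{M}}{3}$)
$E{\left(L \right)} = 3 - 3 L$ ($E{\left(L \right)} = 3 - \left(-1 - -4\right) L = 3 - \left(-1 + 4\right) L = 3 - 3 L$)
$\left(136 - 48\right) E{\left(\frac{1}{d{\left(F{\left(1 \right)} \right)} + a{\left(-5 \right)}} \right)} = \left(136 - 48\right) \left(3 - \frac{3}{- \frac{6}{7} + \frac{2 \sqrt{2} \sqrt{-5}}{3}}\right) = 88 \left(3 - \frac{3}{- \frac{6}{7} + \frac{2 \sqrt{2} i \sqrt{5}}{3}}\right) = 88 \left(3 - \frac{3}{- \frac{6}{7} + \frac{2 i \sqrt{10}}{3}}\right) = 264 - \frac{264}{- \frac{6}{7} + \frac{2 i \sqrt{10}}{3}}$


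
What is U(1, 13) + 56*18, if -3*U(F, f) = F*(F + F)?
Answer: 3022/3 ≈ 1007.3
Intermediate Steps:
U(F, f) = -2*F²/3 (U(F, f) = -F*(F + F)/3 = -F*2*F/3 = -2*F²/3)
U(1, 13) + 56*18 = -⅔*1² + 56*18 = -⅔*1 + 1008 = -⅔ + 1008 = 3022/3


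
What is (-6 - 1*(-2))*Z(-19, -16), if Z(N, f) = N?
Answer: 76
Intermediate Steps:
(-6 - 1*(-2))*Z(-19, -16) = (-6 - 1*(-2))*(-19) = (-6 + 2)*(-19) = -4*(-19) = 76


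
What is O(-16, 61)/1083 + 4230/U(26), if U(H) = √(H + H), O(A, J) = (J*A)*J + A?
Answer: -59552/1083 + 2115*√13/13 ≈ 531.61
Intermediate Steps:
O(A, J) = A + A*J² (O(A, J) = (A*J)*J + A = A*J² + A = A + A*J²)
U(H) = √2*√H (U(H) = √(2*H) = √2*√H)
O(-16, 61)/1083 + 4230/U(26) = -16*(1 + 61²)/1083 + 4230/((√2*√26)) = -16*(1 + 3721)*(1/1083) + 4230/((2*√13)) = -16*3722*(1/1083) + 4230*(√13/26) = -59552*1/1083 + 2115*√13/13 = -59552/1083 + 2115*√13/13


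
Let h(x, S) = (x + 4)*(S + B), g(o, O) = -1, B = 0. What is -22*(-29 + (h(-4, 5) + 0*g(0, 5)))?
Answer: 638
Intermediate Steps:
h(x, S) = S*(4 + x) (h(x, S) = (x + 4)*(S + 0) = (4 + x)*S = S*(4 + x))
-22*(-29 + (h(-4, 5) + 0*g(0, 5))) = -22*(-29 + (5*(4 - 4) + 0*(-1))) = -22*(-29 + (5*0 + 0)) = -22*(-29 + (0 + 0)) = -22*(-29 + 0) = -22*(-29) = 638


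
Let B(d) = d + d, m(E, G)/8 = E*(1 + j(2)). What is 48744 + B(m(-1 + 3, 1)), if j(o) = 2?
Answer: 48840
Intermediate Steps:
m(E, G) = 24*E (m(E, G) = 8*(E*(1 + 2)) = 8*(E*3) = 8*(3*E) = 24*E)
B(d) = 2*d
48744 + B(m(-1 + 3, 1)) = 48744 + 2*(24*(-1 + 3)) = 48744 + 2*(24*2) = 48744 + 2*48 = 48744 + 96 = 48840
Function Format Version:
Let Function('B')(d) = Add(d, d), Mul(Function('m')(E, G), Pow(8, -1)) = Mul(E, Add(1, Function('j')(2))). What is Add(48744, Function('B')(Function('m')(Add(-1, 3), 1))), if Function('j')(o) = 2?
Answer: 48840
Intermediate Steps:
Function('m')(E, G) = Mul(24, E) (Function('m')(E, G) = Mul(8, Mul(E, Add(1, 2))) = Mul(8, Mul(E, 3)) = Mul(8, Mul(3, E)) = Mul(24, E))
Function('B')(d) = Mul(2, d)
Add(48744, Function('B')(Function('m')(Add(-1, 3), 1))) = Add(48744, Mul(2, Mul(24, Add(-1, 3)))) = Add(48744, Mul(2, Mul(24, 2))) = Add(48744, Mul(2, 48)) = Add(48744, 96) = 48840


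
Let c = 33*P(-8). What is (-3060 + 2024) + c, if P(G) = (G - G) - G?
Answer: -772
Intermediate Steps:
P(G) = -G (P(G) = 0 - G = -G)
c = 264 (c = 33*(-1*(-8)) = 33*8 = 264)
(-3060 + 2024) + c = (-3060 + 2024) + 264 = -1036 + 264 = -772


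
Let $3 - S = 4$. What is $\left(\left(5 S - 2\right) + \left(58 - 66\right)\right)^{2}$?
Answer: $225$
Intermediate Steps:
$S = -1$ ($S = 3 - 4 = -1$)
$\left(\left(5 S - 2\right) + \left(58 - 66\right)\right)^{2} = \left(\left(5 \left(-1\right) - 2\right) + \left(58 - 66\right)\right)^{2} = \left(\left(-5 - 2\right) + \left(58 - 66\right)\right)^{2} = \left(-7 - 8\right)^{2} = \left(-15\right)^{2} = 225$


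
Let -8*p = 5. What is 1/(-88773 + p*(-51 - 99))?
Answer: -4/354717 ≈ -1.1277e-5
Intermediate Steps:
p = -5/8 (p = -⅛*5 = -5/8 ≈ -0.62500)
1/(-88773 + p*(-51 - 99)) = 1/(-88773 - 5*(-51 - 99)/8) = 1/(-88773 - 5/8*(-150)) = 1/(-88773 + 375/4) = 1/(-354717/4) = -4/354717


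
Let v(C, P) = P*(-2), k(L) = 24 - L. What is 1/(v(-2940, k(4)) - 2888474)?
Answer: -1/2888514 ≈ -3.4620e-7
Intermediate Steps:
v(C, P) = -2*P
1/(v(-2940, k(4)) - 2888474) = 1/(-2*(24 - 1*4) - 2888474) = 1/(-2*(24 - 4) - 2888474) = 1/(-2*20 - 2888474) = 1/(-40 - 2888474) = 1/(-2888514) = -1/2888514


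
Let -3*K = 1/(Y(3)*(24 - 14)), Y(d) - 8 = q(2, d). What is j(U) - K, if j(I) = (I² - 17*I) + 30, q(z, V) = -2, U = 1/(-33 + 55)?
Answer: 159184/5445 ≈ 29.235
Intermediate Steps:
U = 1/22 ≈ 0.045455
Y(d) = 6 (Y(d) = 8 - 2 = 6)
j(I) = 30 + I² - 17*I
K = -1/180 (K = -1/(6*(24 - 14))/3 = -1/(3*(6*10)) = -⅓/60 = -⅓*1/60 = -1/180 ≈ -0.0055556)
j(U) - K = (30 + (1/22)² - 17*1/22) - 1*(-1/180) = (30 + 1/484 - 17/22) + 1/180 = 14147/484 + 1/180 = 159184/5445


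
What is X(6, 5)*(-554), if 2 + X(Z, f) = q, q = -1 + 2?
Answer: 554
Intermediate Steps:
q = 1
X(Z, f) = -1 (X(Z, f) = -2 + 1 = -1)
X(6, 5)*(-554) = -1*(-554) = 554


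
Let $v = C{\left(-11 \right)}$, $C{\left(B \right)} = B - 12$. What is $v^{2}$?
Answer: $529$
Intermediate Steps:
$C{\left(B \right)} = -12 + B$
$v = -23$ ($v = -12 - 11 = -23$)
$v^{2} = \left(-23\right)^{2} = 529$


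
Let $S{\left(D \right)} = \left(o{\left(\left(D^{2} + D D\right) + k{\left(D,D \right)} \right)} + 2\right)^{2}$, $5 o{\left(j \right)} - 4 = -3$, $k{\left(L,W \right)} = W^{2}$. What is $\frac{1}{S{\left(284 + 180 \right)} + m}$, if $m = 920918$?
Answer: $\frac{25}{23023071} \approx 1.0859 \cdot 10^{-6}$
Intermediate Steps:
$o{\left(j \right)} = \frac{1}{5}$ ($o{\left(j \right)} = \frac{4}{5} + \frac{1}{5} \left(-3\right) = \frac{4}{5} - \frac{3}{5} = \frac{1}{5}$)
$S{\left(D \right)} = \frac{121}{25}$ ($S{\left(D \right)} = \left(\frac{1}{5} + 2\right)^{2} = \left(\frac{11}{5}\right)^{2} = \frac{121}{25}$)
$\frac{1}{S{\left(284 + 180 \right)} + m} = \frac{1}{\frac{121}{25} + 920918} = \frac{1}{\frac{23023071}{25}} = \frac{25}{23023071}$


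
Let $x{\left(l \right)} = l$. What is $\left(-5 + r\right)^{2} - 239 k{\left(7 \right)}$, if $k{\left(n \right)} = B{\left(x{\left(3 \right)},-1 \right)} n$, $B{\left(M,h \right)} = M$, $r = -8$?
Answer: $-4850$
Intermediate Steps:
$k{\left(n \right)} = 3 n$
$\left(-5 + r\right)^{2} - 239 k{\left(7 \right)} = \left(-5 - 8\right)^{2} - 239 \cdot 3 \cdot 7 = \left(-13\right)^{2} - 5019 = 169 - 5019 = -4850$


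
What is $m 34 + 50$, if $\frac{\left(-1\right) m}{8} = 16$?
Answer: $-4302$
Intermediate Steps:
$m = -128$ ($m = \left(-8\right) 16 = -128$)
$m 34 + 50 = \left(-128\right) 34 + 50 = -4352 + 50 = -4302$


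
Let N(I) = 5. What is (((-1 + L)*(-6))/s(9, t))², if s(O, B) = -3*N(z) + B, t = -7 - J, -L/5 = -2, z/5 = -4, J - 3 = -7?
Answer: 9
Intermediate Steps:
J = -4 (J = 3 - 7 = -4)
z = -20 (z = 5*(-4) = -20)
L = 10 (L = -5*(-2) = 10)
t = -3 (t = -7 - 1*(-4) = -7 + 4 = -3)
s(O, B) = -15 + B (s(O, B) = -3*5 + B = -15 + B)
(((-1 + L)*(-6))/s(9, t))² = (((-1 + 10)*(-6))/(-15 - 3))² = ((9*(-6))/(-18))² = (-54*(-1/18))² = 3² = 9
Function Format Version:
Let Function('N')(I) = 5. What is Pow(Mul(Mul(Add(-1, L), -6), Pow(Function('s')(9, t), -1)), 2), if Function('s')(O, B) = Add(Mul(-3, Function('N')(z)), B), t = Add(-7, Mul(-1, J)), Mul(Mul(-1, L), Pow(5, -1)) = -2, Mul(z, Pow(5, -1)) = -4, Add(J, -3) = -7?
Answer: 9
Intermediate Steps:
J = -4 (J = Add(3, -7) = -4)
z = -20 (z = Mul(5, -4) = -20)
L = 10 (L = Mul(-5, -2) = 10)
t = -3 (t = Add(-7, Mul(-1, -4)) = Add(-7, 4) = -3)
Function('s')(O, B) = Add(-15, B) (Function('s')(O, B) = Add(Mul(-3, 5), B) = Add(-15, B))
Pow(Mul(Mul(Add(-1, L), -6), Pow(Function('s')(9, t), -1)), 2) = Pow(Mul(Mul(Add(-1, 10), -6), Pow(Add(-15, -3), -1)), 2) = Pow(Mul(Mul(9, -6), Pow(-18, -1)), 2) = Pow(Mul(-54, Rational(-1, 18)), 2) = Pow(3, 2) = 9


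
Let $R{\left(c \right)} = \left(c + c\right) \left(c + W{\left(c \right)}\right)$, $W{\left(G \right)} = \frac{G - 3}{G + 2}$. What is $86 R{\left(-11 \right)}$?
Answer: $\frac{160820}{9} \approx 17869.0$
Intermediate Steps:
$W{\left(G \right)} = \frac{-3 + G}{2 + G}$
$R{\left(c \right)} = 2 c \left(c + \frac{-3 + c}{2 + c}\right)$ ($R{\left(c \right)} = \left(c + c\right) \left(c + \frac{-3 + c}{2 + c}\right) = 2 c \left(c + \frac{-3 + c}{2 + c}\right)$)
$86 R{\left(-11 \right)} = 86 \cdot 2 \left(-11\right) \frac{1}{2 - 11} \left(-3 - 11 - 11 \left(2 - 11\right)\right) = 86 \cdot 2 \left(-11\right) \frac{1}{-9} \left(-3 - 11 - -99\right) = 86 \cdot 2 \left(-11\right) \left(- \frac{1}{9}\right) \left(-3 - 11 + 99\right) = 86 \cdot 2 \left(-11\right) \left(- \frac{1}{9}\right) 85 = 86 \cdot \frac{1870}{9} = \frac{160820}{9}$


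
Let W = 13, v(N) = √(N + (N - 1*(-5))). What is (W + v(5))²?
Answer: (13 + √15)² ≈ 284.70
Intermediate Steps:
v(N) = √(5 + 2*N) (v(N) = √(N + (N + 5)) = √(N + (5 + N)) = √(5 + 2*N))
(W + v(5))² = (13 + √(5 + 2*5))² = (13 + √(5 + 10))² = (13 + √15)²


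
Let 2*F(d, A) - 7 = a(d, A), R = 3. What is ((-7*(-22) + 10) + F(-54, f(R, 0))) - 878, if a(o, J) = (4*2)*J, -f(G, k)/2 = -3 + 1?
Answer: -1389/2 ≈ -694.50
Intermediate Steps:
f(G, k) = 4 (f(G, k) = -2*(-3 + 1) = -2*(-2) = 4)
a(o, J) = 8*J
F(d, A) = 7/2 + 4*A (F(d, A) = 7/2 + (8*A)/2 = 7/2 + 4*A)
((-7*(-22) + 10) + F(-54, f(R, 0))) - 878 = ((-7*(-22) + 10) + (7/2 + 4*4)) - 878 = ((154 + 10) + (7/2 + 16)) - 878 = (164 + 39/2) - 878 = 367/2 - 878 = -1389/2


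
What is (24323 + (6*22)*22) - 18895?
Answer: 8332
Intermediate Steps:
(24323 + (6*22)*22) - 18895 = (24323 + 132*22) - 18895 = (24323 + 2904) - 18895 = 27227 - 18895 = 8332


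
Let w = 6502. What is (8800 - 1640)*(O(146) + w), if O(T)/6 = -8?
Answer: 46210640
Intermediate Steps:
O(T) = -48 (O(T) = 6*(-8) = -48)
(8800 - 1640)*(O(146) + w) = (8800 - 1640)*(-48 + 6502) = 7160*6454 = 46210640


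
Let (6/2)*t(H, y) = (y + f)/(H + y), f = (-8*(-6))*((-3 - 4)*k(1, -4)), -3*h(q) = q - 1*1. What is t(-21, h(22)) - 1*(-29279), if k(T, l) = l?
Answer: 351157/12 ≈ 29263.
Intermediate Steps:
h(q) = 1/3 - q/3 (h(q) = -(q - 1*1)/3 = -(q - 1)/3 = -(-1 + q)/3 = 1/3 - q/3)
f = 1344 (f = (-8*(-6))*((-3 - 4)*(-4)) = 48*(-7*(-4)) = 48*28 = 1344)
t(H, y) = (1344 + y)/(3*(H + y)) (t(H, y) = ((y + 1344)/(H + y))/3 = ((1344 + y)/(H + y))/3 = (1344 + y)/(3*(H + y)))
t(-21, h(22)) - 1*(-29279) = (448 + (1/3 - 1/3*22)/3)/(-21 + (1/3 - 1/3*22)) - 1*(-29279) = (448 + (1/3 - 22/3)/3)/(-21 + (1/3 - 22/3)) + 29279 = (448 + (1/3)*(-7))/(-21 - 7) + 29279 = (448 - 7/3)/(-28) + 29279 = -1/28*1337/3 + 29279 = -191/12 + 29279 = 351157/12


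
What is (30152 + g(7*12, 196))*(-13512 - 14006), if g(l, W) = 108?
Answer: -832694680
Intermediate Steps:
(30152 + g(7*12, 196))*(-13512 - 14006) = (30152 + 108)*(-13512 - 14006) = 30260*(-27518) = -832694680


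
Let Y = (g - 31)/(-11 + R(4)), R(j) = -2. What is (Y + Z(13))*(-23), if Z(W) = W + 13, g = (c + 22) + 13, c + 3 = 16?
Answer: -7383/13 ≈ -567.92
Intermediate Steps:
c = 13 (c = -3 + 16 = 13)
g = 48 (g = (13 + 22) + 13 = 35 + 13 = 48)
Z(W) = 13 + W
Y = -17/13 (Y = (48 - 31)/(-11 - 2) = 17/(-13) = 17*(-1/13) = -17/13 ≈ -1.3077)
(Y + Z(13))*(-23) = (-17/13 + (13 + 13))*(-23) = (-17/13 + 26)*(-23) = (321/13)*(-23) = -7383/13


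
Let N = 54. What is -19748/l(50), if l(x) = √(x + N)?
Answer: -4937*√26/13 ≈ -1936.5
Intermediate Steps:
l(x) = √(54 + x) (l(x) = √(x + 54) = √(54 + x))
-19748/l(50) = -19748/√(54 + 50) = -19748*√26/52 = -4937*√26/13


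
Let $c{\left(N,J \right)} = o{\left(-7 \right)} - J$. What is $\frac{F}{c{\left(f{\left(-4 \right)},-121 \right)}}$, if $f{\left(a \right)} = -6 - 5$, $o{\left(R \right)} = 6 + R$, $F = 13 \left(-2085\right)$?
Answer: $- \frac{1807}{8} \approx -225.88$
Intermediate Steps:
$F = -27105$
$f{\left(a \right)} = -11$
$c{\left(N,J \right)} = -1 - J$ ($c{\left(N,J \right)} = \left(6 - 7\right) - J = -1 - J$)
$\frac{F}{c{\left(f{\left(-4 \right)},-121 \right)}} = - \frac{27105}{-1 - -121} = - \frac{27105}{-1 + 121} = - \frac{27105}{120} = \left(-27105\right) \frac{1}{120} = - \frac{1807}{8}$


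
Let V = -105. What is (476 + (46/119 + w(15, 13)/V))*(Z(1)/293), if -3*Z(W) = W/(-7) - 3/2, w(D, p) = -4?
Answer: 9779807/10983105 ≈ 0.89044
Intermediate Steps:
Z(W) = ½ + W/21 (Z(W) = -(W/(-7) - 3/2)/3 = -(W*(-⅐) - 3*½)/3 = -(-W/7 - 3/2)/3 = -(-3/2 - W/7)/3 = ½ + W/21)
(476 + (46/119 + w(15, 13)/V))*(Z(1)/293) = (476 + (46/119 - 4/(-105)))*((½ + (1/21)*1)/293) = (476 + (46*(1/119) - 4*(-1/105)))*((½ + 1/21)*(1/293)) = (476 + (46/119 + 4/105))*((23/42)*(1/293)) = (476 + 758/1785)*(23/12306) = (850418/1785)*(23/12306) = 9779807/10983105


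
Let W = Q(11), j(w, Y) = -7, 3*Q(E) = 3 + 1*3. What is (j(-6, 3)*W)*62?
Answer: -868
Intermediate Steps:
Q(E) = 2 (Q(E) = (3 + 1*3)/3 = (3 + 3)/3 = (⅓)*6 = 2)
W = 2
(j(-6, 3)*W)*62 = -7*2*62 = -14*62 = -868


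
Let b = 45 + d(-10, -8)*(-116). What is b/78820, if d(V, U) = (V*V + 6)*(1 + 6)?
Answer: -86027/78820 ≈ -1.0914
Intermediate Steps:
d(V, U) = 42 + 7*V² (d(V, U) = (V² + 6)*7 = (6 + V²)*7 = 42 + 7*V²)
b = -86027 (b = 45 + (42 + 7*(-10)²)*(-116) = 45 + (42 + 7*100)*(-116) = 45 + (42 + 700)*(-116) = 45 + 742*(-116) = 45 - 86072 = -86027)
b/78820 = -86027/78820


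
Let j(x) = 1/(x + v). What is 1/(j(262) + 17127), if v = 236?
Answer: 498/8529247 ≈ 5.8387e-5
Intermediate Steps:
j(x) = 1/(236 + x) (j(x) = 1/(x + 236) = 1/(236 + x))
1/(j(262) + 17127) = 1/(1/(236 + 262) + 17127) = 1/(1/498 + 17127) = 1/(8529247/498) = 498/8529247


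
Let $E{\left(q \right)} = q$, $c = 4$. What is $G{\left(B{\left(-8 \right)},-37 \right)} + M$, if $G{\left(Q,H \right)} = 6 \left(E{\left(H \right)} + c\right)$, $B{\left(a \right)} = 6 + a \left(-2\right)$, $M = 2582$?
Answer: $2384$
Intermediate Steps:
$B{\left(a \right)} = 6 - 2 a$
$G{\left(Q,H \right)} = 24 + 6 H$ ($G{\left(Q,H \right)} = 6 \left(H + 4\right) = 6 \left(4 + H\right) = 24 + 6 H$)
$G{\left(B{\left(-8 \right)},-37 \right)} + M = \left(24 + 6 \left(-37\right)\right) + 2582 = \left(24 - 222\right) + 2582 = -198 + 2582 = 2384$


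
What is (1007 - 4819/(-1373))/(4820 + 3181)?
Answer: 1387430/10985373 ≈ 0.12630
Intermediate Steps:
(1007 - 4819/(-1373))/(4820 + 3181) = (1007 - 4819*(-1/1373))/8001 = (1007 + 4819/1373)*(1/8001) = (1387430/1373)*(1/8001) = 1387430/10985373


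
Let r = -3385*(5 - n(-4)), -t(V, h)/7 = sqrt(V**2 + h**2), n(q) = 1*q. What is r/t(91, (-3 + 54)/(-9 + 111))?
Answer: 12186*sqrt(53)/1855 ≈ 47.825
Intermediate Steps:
n(q) = q
t(V, h) = -7*sqrt(V**2 + h**2)
r = -30465 (r = -3385*(5 - 1*(-4)) = -3385*(5 + 4) = -3385*9 = -30465)
r/t(91, (-3 + 54)/(-9 + 111)) = -30465*(-1/(7*sqrt(91**2 + ((-3 + 54)/(-9 + 111))**2))) = -30465*(-1/(7*sqrt(8281 + (51/102)**2))) = -30465*(-1/(7*sqrt(8281 + (51*(1/102))**2))) = -30465*(-1/(7*sqrt(8281 + (1/2)**2))) = -30465*(-1/(7*sqrt(8281 + 1/4))) = -30465*(-2*sqrt(53)/9275) = -(-12186)*sqrt(53)/1855 = 12186*sqrt(53)/1855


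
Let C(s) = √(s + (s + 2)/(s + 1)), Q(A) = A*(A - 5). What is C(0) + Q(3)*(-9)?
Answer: 54 + √2 ≈ 55.414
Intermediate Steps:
Q(A) = A*(-5 + A)
C(s) = √(s + (2 + s)/(1 + s))
C(0) + Q(3)*(-9) = √((2 + 0 + 0*(1 + 0))/(1 + 0)) + (3*(-5 + 3))*(-9) = √((2 + 0 + 0*1)/1) + (3*(-2))*(-9) = √(1*(2 + 0 + 0)) - 6*(-9) = √(1*2) + 54 = √2 + 54 = 54 + √2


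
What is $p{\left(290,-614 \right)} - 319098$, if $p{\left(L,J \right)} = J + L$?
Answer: $-319422$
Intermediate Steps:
$p{\left(290,-614 \right)} - 319098 = \left(-614 + 290\right) - 319098 = -324 - 319098 = -319422$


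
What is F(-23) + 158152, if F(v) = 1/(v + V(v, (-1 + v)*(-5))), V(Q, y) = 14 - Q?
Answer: 2214129/14 ≈ 1.5815e+5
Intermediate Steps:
F(v) = 1/14 (F(v) = 1/(v + (14 - v)) = 1/14)
F(-23) + 158152 = 1/14 + 158152 = 2214129/14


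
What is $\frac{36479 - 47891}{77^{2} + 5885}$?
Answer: $- \frac{1902}{1969} \approx -0.96597$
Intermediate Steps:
$\frac{36479 - 47891}{77^{2} + 5885} = - \frac{11412}{5929 + 5885} = - \frac{11412}{11814} = \left(-11412\right) \frac{1}{11814} = - \frac{1902}{1969}$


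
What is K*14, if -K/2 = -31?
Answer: 868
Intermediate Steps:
K = 62 (K = -2*(-31) = 62)
K*14 = 62*14 = 868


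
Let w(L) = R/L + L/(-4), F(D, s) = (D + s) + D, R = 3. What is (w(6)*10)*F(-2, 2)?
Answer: 20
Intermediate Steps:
F(D, s) = s + 2*D
w(L) = 3/L - L/4 (w(L) = 3/L + L/(-4) = 3/L + L*(-¼) = 3/L - L/4)
(w(6)*10)*F(-2, 2) = ((3/6 - ¼*6)*10)*(2 + 2*(-2)) = ((3*(⅙) - 3/2)*10)*(2 - 4) = ((½ - 3/2)*10)*(-2) = -1*10*(-2) = -10*(-2) = 20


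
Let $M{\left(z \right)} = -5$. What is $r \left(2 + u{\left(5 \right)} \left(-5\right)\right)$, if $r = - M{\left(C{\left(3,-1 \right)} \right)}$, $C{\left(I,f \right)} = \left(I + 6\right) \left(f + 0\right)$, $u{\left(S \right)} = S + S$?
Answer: $-240$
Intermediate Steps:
$u{\left(S \right)} = 2 S$
$C{\left(I,f \right)} = f \left(6 + I\right)$ ($C{\left(I,f \right)} = \left(6 + I\right) f = f \left(6 + I\right)$)
$r = 5$ ($r = \left(-1\right) \left(-5\right) = 5$)
$r \left(2 + u{\left(5 \right)} \left(-5\right)\right) = 5 \left(2 + 2 \cdot 5 \left(-5\right)\right) = 5 \left(2 + 10 \left(-5\right)\right) = 5 \left(2 - 50\right) = 5 \left(-48\right) = -240$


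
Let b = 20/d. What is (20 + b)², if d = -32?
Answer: 24025/64 ≈ 375.39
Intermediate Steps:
b = -5/8 (b = 20/(-32) = 20*(-1/32) = -5/8 ≈ -0.62500)
(20 + b)² = (20 - 5/8)² = (155/8)² = 24025/64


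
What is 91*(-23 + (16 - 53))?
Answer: -5460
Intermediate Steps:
91*(-23 + (16 - 53)) = 91*(-23 - 37) = 91*(-60) = -5460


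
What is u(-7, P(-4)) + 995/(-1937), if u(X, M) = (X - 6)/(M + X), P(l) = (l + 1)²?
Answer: -27171/3874 ≈ -7.0137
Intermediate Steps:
P(l) = (1 + l)²
u(X, M) = (-6 + X)/(M + X)
u(-7, P(-4)) + 995/(-1937) = (-6 - 7)/((1 - 4)² - 7) + 995/(-1937) = -13/((-3)² - 7) + 995*(-1/1937) = -13/(9 - 7) - 995/1937 = -13/2 - 995/1937 = -27171/3874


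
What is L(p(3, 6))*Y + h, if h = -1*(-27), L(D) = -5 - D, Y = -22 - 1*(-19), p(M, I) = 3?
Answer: 51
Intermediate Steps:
Y = -3 (Y = -22 + 19 = -3)
h = 27
L(p(3, 6))*Y + h = (-5 - 1*3)*(-3) + 27 = (-5 - 3)*(-3) + 27 = -8*(-3) + 27 = 24 + 27 = 51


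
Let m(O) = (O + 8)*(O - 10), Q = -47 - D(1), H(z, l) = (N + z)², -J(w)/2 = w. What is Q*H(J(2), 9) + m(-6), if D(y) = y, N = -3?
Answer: -2384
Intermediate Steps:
J(w) = -2*w
H(z, l) = (-3 + z)²
Q = -48 (Q = -47 - 1*1 = -47 - 1 = -48)
m(O) = (-10 + O)*(8 + O) (m(O) = (8 + O)*(-10 + O) = (-10 + O)*(8 + O))
Q*H(J(2), 9) + m(-6) = -48*(-3 - 2*2)² + (-80 + (-6)² - 2*(-6)) = -48*(-3 - 4)² + (-80 + 36 + 12) = -48*(-7)² - 32 = -48*49 - 32 = -2352 - 32 = -2384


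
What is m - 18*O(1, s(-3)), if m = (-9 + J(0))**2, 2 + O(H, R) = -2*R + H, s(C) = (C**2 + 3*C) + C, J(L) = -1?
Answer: 10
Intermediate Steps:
s(C) = C**2 + 4*C
O(H, R) = -2 + H - 2*R (O(H, R) = -2 + (-2*R + H) = -2 + (H - 2*R) = -2 + H - 2*R)
m = 100 (m = (-9 - 1)**2 = (-10)**2 = 100)
m - 18*O(1, s(-3)) = 100 - 18*(-2 + 1 - (-6)*(4 - 3)) = 100 - 18*(-2 + 1 - (-6)) = 100 - 18*(-2 + 1 - 2*(-3)) = 100 - 18*(-2 + 1 + 6) = 100 - 18*5 = 100 - 1*90 = 100 - 90 = 10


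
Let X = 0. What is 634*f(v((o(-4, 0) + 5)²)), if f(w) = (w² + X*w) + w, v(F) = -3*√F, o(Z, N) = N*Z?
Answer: 133140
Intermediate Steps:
f(w) = w + w² (f(w) = (w² + 0*w) + w = (w² + 0) + w = w² + w = w + w²)
634*f(v((o(-4, 0) + 5)²)) = 634*((-3*√((0*(-4) + 5)²))*(1 - 3*√((0*(-4) + 5)²))) = 634*((-3*√((0 + 5)²))*(1 - 3*√((0 + 5)²))) = 634*((-3*√(5²))*(1 - 3*√(5²))) = 634*((-3*√25)*(1 - 3*√25)) = 634*((-3*5)*(1 - 3*5)) = 634*(-15*(1 - 15)) = 634*(-15*(-14)) = 634*210 = 133140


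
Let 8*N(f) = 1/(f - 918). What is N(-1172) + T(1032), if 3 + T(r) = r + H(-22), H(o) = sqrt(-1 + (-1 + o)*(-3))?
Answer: 17204879/16720 + 2*sqrt(17) ≈ 1037.2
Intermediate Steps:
H(o) = sqrt(2 - 3*o) (H(o) = sqrt(-1 + (3 - 3*o)) = sqrt(2 - 3*o))
N(f) = 1/(8*(-918 + f)) (N(f) = 1/(8*(f - 918)) = 1/(8*(-918 + f)))
T(r) = -3 + r + 2*sqrt(17) (T(r) = -3 + (r + sqrt(2 - 3*(-22))) = -3 + (r + sqrt(2 + 66)) = -3 + (r + sqrt(68)) = -3 + (r + 2*sqrt(17)) = -3 + r + 2*sqrt(17))
N(-1172) + T(1032) = 1/(8*(-918 - 1172)) + (-3 + 1032 + 2*sqrt(17)) = (1/8)/(-2090) + (1029 + 2*sqrt(17)) = (1/8)*(-1/2090) + (1029 + 2*sqrt(17)) = -1/16720 + (1029 + 2*sqrt(17)) = 17204879/16720 + 2*sqrt(17)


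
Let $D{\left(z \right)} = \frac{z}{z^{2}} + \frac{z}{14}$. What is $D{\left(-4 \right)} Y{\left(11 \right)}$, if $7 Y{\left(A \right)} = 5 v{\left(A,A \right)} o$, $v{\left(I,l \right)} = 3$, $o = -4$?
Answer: $\frac{225}{49} \approx 4.5918$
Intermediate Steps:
$Y{\left(A \right)} = - \frac{60}{7}$ ($Y{\left(A \right)} = \frac{5 \cdot 3 \left(-4\right)}{7} = \frac{15 \left(-4\right)}{7} = \frac{1}{7} \left(-60\right) = - \frac{60}{7}$)
$D{\left(z \right)} = \frac{1}{z} + \frac{z}{14}$ ($D{\left(z \right)} = \frac{z}{z^{2}} + z \frac{1}{14} = \frac{1}{z} + \frac{z}{14}$)
$D{\left(-4 \right)} Y{\left(11 \right)} = \left(\frac{1}{-4} + \frac{1}{14} \left(-4\right)\right) \left(- \frac{60}{7}\right) = \left(- \frac{1}{4} - \frac{2}{7}\right) \left(- \frac{60}{7}\right) = \left(- \frac{15}{28}\right) \left(- \frac{60}{7}\right) = \frac{225}{49}$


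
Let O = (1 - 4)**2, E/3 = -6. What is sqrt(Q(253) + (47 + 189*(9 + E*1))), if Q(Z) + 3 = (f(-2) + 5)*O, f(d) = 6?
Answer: I*sqrt(1558) ≈ 39.471*I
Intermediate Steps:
E = -18 (E = 3*(-6) = -18)
O = 9 (O = (-3)**2 = 9)
Q(Z) = 96 (Q(Z) = -3 + (6 + 5)*9 = -3 + 11*9 = -3 + 99 = 96)
sqrt(Q(253) + (47 + 189*(9 + E*1))) = sqrt(96 + (47 + 189*(9 - 18*1))) = sqrt(96 + (47 + 189*(9 - 18))) = sqrt(96 + (47 + 189*(-9))) = sqrt(96 + (47 - 1701)) = sqrt(96 - 1654) = sqrt(-1558) = I*sqrt(1558)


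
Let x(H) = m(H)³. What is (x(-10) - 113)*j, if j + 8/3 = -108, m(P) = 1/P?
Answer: 3126361/250 ≈ 12505.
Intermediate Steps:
j = -332/3 (j = -8/3 - 108 = -332/3 ≈ -110.67)
x(H) = H⁻³ (x(H) = (1/H)³ = H⁻³)
(x(-10) - 113)*j = ((-10)⁻³ - 113)*(-332/3) = (-1/1000 - 113)*(-332/3) = -113001/1000*(-332/3) = 3126361/250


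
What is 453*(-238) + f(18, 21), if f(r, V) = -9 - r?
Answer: -107841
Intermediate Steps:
453*(-238) + f(18, 21) = 453*(-238) + (-9 - 1*18) = -107814 + (-9 - 18) = -107814 - 27 = -107841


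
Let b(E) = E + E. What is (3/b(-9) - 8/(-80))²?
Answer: 1/225 ≈ 0.0044444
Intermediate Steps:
b(E) = 2*E
(3/b(-9) - 8/(-80))² = (3/((2*(-9))) - 8/(-80))² = (3/(-18) - 8*(-1/80))² = (3*(-1/18) + ⅒)² = (-⅙ + ⅒)² = (-1/15)² = 1/225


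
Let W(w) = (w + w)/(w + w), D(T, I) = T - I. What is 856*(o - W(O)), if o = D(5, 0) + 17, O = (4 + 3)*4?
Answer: 17976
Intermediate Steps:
O = 28 (O = 7*4 = 28)
o = 22 (o = (5 - 1*0) + 17 = (5 + 0) + 17 = 5 + 17 = 22)
W(w) = 1 (W(w) = (2*w)/((2*w)) = (2*w)*(1/(2*w)) = 1)
856*(o - W(O)) = 856*(22 - 1*1) = 856*(22 - 1) = 856*21 = 17976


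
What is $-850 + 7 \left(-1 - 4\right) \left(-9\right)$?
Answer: $-535$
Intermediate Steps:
$-850 + 7 \left(-1 - 4\right) \left(-9\right) = -850 + 7 \left(-5\right) \left(-9\right) = -850 - -315 = -850 + 315 = -535$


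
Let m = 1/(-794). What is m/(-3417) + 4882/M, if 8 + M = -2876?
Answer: -1655667694/978071829 ≈ -1.6928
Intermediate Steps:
m = -1/794 ≈ -0.0012594
M = -2884 (M = -8 - 2876 = -2884)
m/(-3417) + 4882/M = -1/794/(-3417) + 4882/(-2884) = -1/794*(-1/3417) + 4882*(-1/2884) = 1/2713098 - 2441/1442 = -1655667694/978071829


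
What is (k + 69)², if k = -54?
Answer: 225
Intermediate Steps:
(k + 69)² = (-54 + 69)² = 15² = 225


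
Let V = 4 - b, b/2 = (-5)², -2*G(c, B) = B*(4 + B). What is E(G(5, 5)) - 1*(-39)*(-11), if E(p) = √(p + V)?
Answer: -429 + I*√274/2 ≈ -429.0 + 8.2765*I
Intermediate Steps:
G(c, B) = -B*(4 + B)/2
b = 50 (b = 2*(-5)² = 2*25 = 50)
V = -46 (V = 4 - 1*50 = 4 - 50 = -46)
E(p) = √(-46 + p) (E(p) = √(p - 46) = √(-46 + p))
E(G(5, 5)) - 1*(-39)*(-11) = √(-46 - ½*5*(4 + 5)) - 1*(-39)*(-11) = √(-46 - ½*5*9) + 39*(-11) = √(-46 - 45/2) - 429 = √(-137/2) - 429 = I*√274/2 - 429 = -429 + I*√274/2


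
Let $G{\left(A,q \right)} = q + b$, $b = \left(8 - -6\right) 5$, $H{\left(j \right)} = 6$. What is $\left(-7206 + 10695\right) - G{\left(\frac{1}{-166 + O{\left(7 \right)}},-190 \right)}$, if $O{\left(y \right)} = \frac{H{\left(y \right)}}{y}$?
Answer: $3609$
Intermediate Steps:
$O{\left(y \right)} = \frac{6}{y}$
$b = 70$ ($b = \left(8 + 6\right) 5 = 14 \cdot 5 = 70$)
$G{\left(A,q \right)} = 70 + q$ ($G{\left(A,q \right)} = q + 70 = 70 + q$)
$\left(-7206 + 10695\right) - G{\left(\frac{1}{-166 + O{\left(7 \right)}},-190 \right)} = \left(-7206 + 10695\right) - \left(70 - 190\right) = 3489 - -120 = 3489 + 120 = 3609$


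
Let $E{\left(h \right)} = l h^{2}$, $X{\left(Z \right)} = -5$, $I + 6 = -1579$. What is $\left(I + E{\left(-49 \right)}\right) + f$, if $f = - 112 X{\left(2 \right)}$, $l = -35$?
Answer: $-85060$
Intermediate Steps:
$I = -1585$ ($I = -6 - 1579 = -1585$)
$E{\left(h \right)} = - 35 h^{2}$
$f = 560$ ($f = \left(-112\right) \left(-5\right) = 560$)
$\left(I + E{\left(-49 \right)}\right) + f = \left(-1585 - 35 \left(-49\right)^{2}\right) + 560 = \left(-1585 - 84035\right) + 560 = -85620 + 560 = -85060$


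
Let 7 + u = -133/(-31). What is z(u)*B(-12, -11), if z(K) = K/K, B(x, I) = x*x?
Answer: 144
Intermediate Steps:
B(x, I) = x**2
u = -84/31 (u = -7 - 133/(-31) = -7 - 133*(-1/31) = -7 + 133/31 = -84/31 ≈ -2.7097)
z(K) = 1
z(u)*B(-12, -11) = 1*(-12)**2 = 1*144 = 144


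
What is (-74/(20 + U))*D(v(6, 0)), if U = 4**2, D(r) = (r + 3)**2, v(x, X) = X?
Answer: -37/2 ≈ -18.500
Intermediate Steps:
D(r) = (3 + r)**2
U = 16
(-74/(20 + U))*D(v(6, 0)) = (-74/(20 + 16))*(3 + 0)**2 = -74/36*3**2 = -74*1/36*9 = -37/18*9 = -37/2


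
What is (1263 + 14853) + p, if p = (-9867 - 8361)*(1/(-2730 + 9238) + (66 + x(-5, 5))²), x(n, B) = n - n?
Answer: -129159484161/1627 ≈ -7.9385e+7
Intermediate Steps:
x(n, B) = 0
p = -129185704893/1627 (p = (-9867 - 8361)*(1/(-2730 + 9238) + (66 + 0)²) = -18228*(1/6508 + 66²) = -18228*(1/6508 + 4356) = -18228*28348849/6508 = -129185704893/1627 ≈ -7.9401e+7)
(1263 + 14853) + p = (1263 + 14853) - 129185704893/1627 = 16116 - 129185704893/1627 = -129159484161/1627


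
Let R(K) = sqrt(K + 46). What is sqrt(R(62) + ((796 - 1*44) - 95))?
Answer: sqrt(657 + 6*sqrt(3)) ≈ 25.834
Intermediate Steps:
R(K) = sqrt(46 + K)
sqrt(R(62) + ((796 - 1*44) - 95)) = sqrt(sqrt(46 + 62) + ((796 - 1*44) - 95)) = sqrt(sqrt(108) + ((796 - 44) - 95)) = sqrt(6*sqrt(3) + (752 - 95)) = sqrt(6*sqrt(3) + 657) = sqrt(657 + 6*sqrt(3))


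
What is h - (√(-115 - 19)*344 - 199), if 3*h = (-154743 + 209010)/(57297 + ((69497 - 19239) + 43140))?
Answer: 30006394/150695 - 344*I*√134 ≈ 199.12 - 3982.1*I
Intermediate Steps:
h = 18089/150695 (h = ((-154743 + 209010)/(57297 + ((69497 - 19239) + 43140)))/3 = (54267/(57297 + (50258 + 43140)))/3 = (54267/(57297 + 93398))/3 = (54267/150695)/3 = (54267*(1/150695))/3 = (⅓)*(54267/150695) = 18089/150695 ≈ 0.12004)
h - (√(-115 - 19)*344 - 199) = 18089/150695 - (√(-115 - 19)*344 - 199) = 18089/150695 - (√(-134)*344 - 199) = 18089/150695 - ((I*√134)*344 - 199) = 18089/150695 - (344*I*√134 - 199) = 18089/150695 - (-199 + 344*I*√134) = 18089/150695 + (199 - 344*I*√134) = 30006394/150695 - 344*I*√134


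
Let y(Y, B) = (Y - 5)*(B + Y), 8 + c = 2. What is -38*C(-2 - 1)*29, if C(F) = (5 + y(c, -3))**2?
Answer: -11919232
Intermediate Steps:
c = -6 (c = -8 + 2 = -6)
y(Y, B) = (-5 + Y)*(B + Y)
C(F) = 10816 (C(F) = (5 + ((-6)**2 - 5*(-3) - 5*(-6) - 3*(-6)))**2 = (5 + (36 + 15 + 30 + 18))**2 = (5 + 99)**2 = 104**2 = 10816)
-38*C(-2 - 1)*29 = -38*10816*29 = -411008*29 = -11919232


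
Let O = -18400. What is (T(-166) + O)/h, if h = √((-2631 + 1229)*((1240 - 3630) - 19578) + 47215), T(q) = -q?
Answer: -6078*√30846351/10282117 ≈ -3.2831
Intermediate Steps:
h = √30846351 (h = √(-1402*(-2390 - 19578) + 47215) = √(-1402*(-21968) + 47215) = √(30799136 + 47215) = √30846351 ≈ 5553.9)
(T(-166) + O)/h = (-1*(-166) - 18400)/(√30846351) = (166 - 18400)*(√30846351/30846351) = -6078*√30846351/10282117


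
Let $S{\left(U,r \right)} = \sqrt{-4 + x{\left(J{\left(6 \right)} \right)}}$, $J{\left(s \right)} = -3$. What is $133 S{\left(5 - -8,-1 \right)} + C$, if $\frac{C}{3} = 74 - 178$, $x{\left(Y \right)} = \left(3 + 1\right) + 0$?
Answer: $-312$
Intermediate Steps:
$x{\left(Y \right)} = 4$ ($x{\left(Y \right)} = 4 + 0 = 4$)
$C = -312$ ($C = 3 \left(74 - 178\right) = 3 \left(-104\right) = -312$)
$S{\left(U,r \right)} = 0$ ($S{\left(U,r \right)} = \sqrt{-4 + 4} = \sqrt{0} = 0$)
$133 S{\left(5 - -8,-1 \right)} + C = 133 \cdot 0 - 312 = 0 - 312 = -312$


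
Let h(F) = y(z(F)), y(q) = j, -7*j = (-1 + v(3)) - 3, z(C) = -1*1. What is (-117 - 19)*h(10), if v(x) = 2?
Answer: -272/7 ≈ -38.857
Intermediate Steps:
z(C) = -1
j = 2/7 (j = -((-1 + 2) - 3)/7 = -(1 - 3)/7 = -1/7*(-2) = 2/7 ≈ 0.28571)
y(q) = 2/7
h(F) = 2/7
(-117 - 19)*h(10) = (-117 - 19)*(2/7) = -136*2/7 = -272/7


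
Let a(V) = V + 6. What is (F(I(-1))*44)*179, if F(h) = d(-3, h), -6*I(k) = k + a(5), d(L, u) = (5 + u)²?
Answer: 787600/9 ≈ 87511.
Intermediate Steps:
a(V) = 6 + V
I(k) = -11/6 - k/6 (I(k) = -(k + (6 + 5))/6 = -(k + 11)/6 = -(11 + k)/6 = -11/6 - k/6)
F(h) = (5 + h)²
(F(I(-1))*44)*179 = ((5 + (-11/6 - ⅙*(-1)))²*44)*179 = ((5 + (-11/6 + ⅙))²*44)*179 = ((5 - 5/3)²*44)*179 = ((10/3)²*44)*179 = ((100/9)*44)*179 = (4400/9)*179 = 787600/9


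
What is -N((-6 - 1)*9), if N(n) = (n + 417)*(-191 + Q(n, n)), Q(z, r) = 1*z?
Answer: 89916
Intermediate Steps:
Q(z, r) = z
N(n) = (-191 + n)*(417 + n) (N(n) = (n + 417)*(-191 + n) = (417 + n)*(-191 + n) = (-191 + n)*(417 + n))
-N((-6 - 1)*9) = -(-79647 + ((-6 - 1)*9)² + 226*((-6 - 1)*9)) = -(-79647 + (-7*9)² + 226*(-7*9)) = -(-79647 + (-63)² + 226*(-63)) = -(-79647 + 3969 - 14238) = -1*(-89916) = 89916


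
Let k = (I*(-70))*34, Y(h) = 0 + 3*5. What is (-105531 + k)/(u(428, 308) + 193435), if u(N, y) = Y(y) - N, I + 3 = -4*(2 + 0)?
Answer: -79351/193022 ≈ -0.41110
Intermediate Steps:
I = -11 (I = -3 - 4*(2 + 0) = -3 - 4*2 = -3 - 8 = -11)
Y(h) = 15 (Y(h) = 0 + 15 = 15)
k = 26180 (k = -11*(-70)*34 = 770*34 = 26180)
u(N, y) = 15 - N
(-105531 + k)/(u(428, 308) + 193435) = (-105531 + 26180)/((15 - 1*428) + 193435) = -79351/((15 - 428) + 193435) = -79351/(-413 + 193435) = -79351/193022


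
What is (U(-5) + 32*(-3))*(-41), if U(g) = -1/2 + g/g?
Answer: 7831/2 ≈ 3915.5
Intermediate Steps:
U(g) = ½ (U(g) = -1*½ + 1 = -½ + 1 = ½)
(U(-5) + 32*(-3))*(-41) = (½ + 32*(-3))*(-41) = (½ - 96)*(-41) = -191/2*(-41) = 7831/2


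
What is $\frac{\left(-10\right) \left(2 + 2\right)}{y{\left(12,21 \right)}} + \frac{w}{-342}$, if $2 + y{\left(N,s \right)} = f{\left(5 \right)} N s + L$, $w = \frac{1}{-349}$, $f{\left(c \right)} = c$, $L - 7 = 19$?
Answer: $- \frac{397753}{12771306} \approx -0.031144$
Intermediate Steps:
$L = 26$ ($L = 7 + 19 = 26$)
$w = - \frac{1}{349} \approx -0.0028653$
$y{\left(N,s \right)} = 24 + 5 N s$ ($y{\left(N,s \right)} = -2 + \left(5 N s + 26\right) = -2 + \left(26 + 5 N s\right) = 24 + 5 N s$)
$\frac{\left(-10\right) \left(2 + 2\right)}{y{\left(12,21 \right)}} + \frac{w}{-342} = \frac{\left(-10\right) \left(2 + 2\right)}{24 + 5 \cdot 12 \cdot 21} - \frac{1}{349 \left(-342\right)} = \frac{\left(-10\right) 4}{24 + 1260} - - \frac{1}{119358} = - \frac{40}{1284} + \frac{1}{119358} = \left(-40\right) \frac{1}{1284} + \frac{1}{119358} = - \frac{10}{321} + \frac{1}{119358} = - \frac{397753}{12771306}$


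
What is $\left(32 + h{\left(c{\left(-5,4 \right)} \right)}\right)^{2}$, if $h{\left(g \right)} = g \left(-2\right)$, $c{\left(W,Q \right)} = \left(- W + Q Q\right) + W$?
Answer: $0$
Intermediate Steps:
$c{\left(W,Q \right)} = Q^{2}$ ($c{\left(W,Q \right)} = \left(- W + Q^{2}\right) + W = \left(Q^{2} - W\right) + W = Q^{2}$)
$h{\left(g \right)} = - 2 g$
$\left(32 + h{\left(c{\left(-5,4 \right)} \right)}\right)^{2} = \left(32 - 2 \cdot 4^{2}\right)^{2} = \left(32 - 32\right)^{2} = 0^{2} = 0$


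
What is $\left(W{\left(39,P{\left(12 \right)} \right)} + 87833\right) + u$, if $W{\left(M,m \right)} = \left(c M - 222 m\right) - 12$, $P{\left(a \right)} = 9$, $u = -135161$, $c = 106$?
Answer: $-45204$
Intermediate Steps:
$W{\left(M,m \right)} = -12 - 222 m + 106 M$ ($W{\left(M,m \right)} = \left(106 M - 222 m\right) - 12 = \left(- 222 m + 106 M\right) - 12 = -12 - 222 m + 106 M$)
$\left(W{\left(39,P{\left(12 \right)} \right)} + 87833\right) + u = \left(\left(-12 - 1998 + 106 \cdot 39\right) + 87833\right) - 135161 = \left(\left(-12 - 1998 + 4134\right) + 87833\right) - 135161 = \left(2124 + 87833\right) - 135161 = 89957 - 135161 = -45204$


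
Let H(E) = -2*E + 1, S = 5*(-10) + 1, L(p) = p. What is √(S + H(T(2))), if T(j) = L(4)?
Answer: 2*I*√14 ≈ 7.4833*I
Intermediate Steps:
S = -49 (S = -50 + 1 = -49)
T(j) = 4
H(E) = 1 - 2*E
√(S + H(T(2))) = √(-49 + (1 - 2*4)) = √(-49 + (1 - 8)) = √(-49 - 7) = √(-56) = 2*I*√14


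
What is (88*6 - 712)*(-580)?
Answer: 106720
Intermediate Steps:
(88*6 - 712)*(-580) = (528 - 712)*(-580) = -184*(-580) = 106720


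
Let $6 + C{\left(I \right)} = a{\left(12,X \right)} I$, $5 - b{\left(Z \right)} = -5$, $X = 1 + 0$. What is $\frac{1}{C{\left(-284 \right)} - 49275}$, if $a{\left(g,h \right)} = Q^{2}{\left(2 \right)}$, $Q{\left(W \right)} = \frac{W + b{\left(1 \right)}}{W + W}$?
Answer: $- \frac{1}{51837} \approx -1.9291 \cdot 10^{-5}$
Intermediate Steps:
$X = 1$
$b{\left(Z \right)} = 10$ ($b{\left(Z \right)} = 5 - -5 = 5 + 5 = 10$)
$Q{\left(W \right)} = \frac{10 + W}{2 W}$ ($Q{\left(W \right)} = \frac{W + 10}{W + W} = \frac{10 + W}{2 W}$)
$a{\left(g,h \right)} = 9$ ($a{\left(g,h \right)} = \left(\frac{10 + 2}{2 \cdot 2}\right)^{2} = \left(\frac{1}{2} \cdot \frac{1}{2} \cdot 12\right)^{2} = 3^{2} = 9$)
$C{\left(I \right)} = -6 + 9 I$
$\frac{1}{C{\left(-284 \right)} - 49275} = \frac{1}{\left(-6 + 9 \left(-284\right)\right) - 49275} = \frac{1}{\left(-6 - 2556\right) - 49275} = \frac{1}{-2562 - 49275} = \frac{1}{-51837} = - \frac{1}{51837}$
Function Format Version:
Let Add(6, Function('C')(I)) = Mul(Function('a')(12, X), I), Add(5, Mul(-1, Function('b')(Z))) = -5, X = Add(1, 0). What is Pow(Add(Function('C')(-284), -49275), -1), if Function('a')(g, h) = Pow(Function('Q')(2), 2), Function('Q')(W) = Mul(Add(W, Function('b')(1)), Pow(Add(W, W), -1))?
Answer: Rational(-1, 51837) ≈ -1.9291e-5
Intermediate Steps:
X = 1
Function('b')(Z) = 10 (Function('b')(Z) = Add(5, Mul(-1, -5)) = Add(5, 5) = 10)
Function('Q')(W) = Mul(Rational(1, 2), Pow(W, -1), Add(10, W)) (Function('Q')(W) = Mul(Add(W, 10), Pow(Add(W, W), -1)) = Mul(Add(10, W), Pow(Mul(2, W), -1)) = Mul(Add(10, W), Mul(Rational(1, 2), Pow(W, -1))) = Mul(Rational(1, 2), Pow(W, -1), Add(10, W)))
Function('a')(g, h) = 9 (Function('a')(g, h) = Pow(Mul(Rational(1, 2), Pow(2, -1), Add(10, 2)), 2) = Pow(Mul(Rational(1, 2), Rational(1, 2), 12), 2) = Pow(3, 2) = 9)
Function('C')(I) = Add(-6, Mul(9, I))
Pow(Add(Function('C')(-284), -49275), -1) = Pow(Add(Add(-6, Mul(9, -284)), -49275), -1) = Pow(Add(Add(-6, -2556), -49275), -1) = Pow(Add(-2562, -49275), -1) = Pow(-51837, -1) = Rational(-1, 51837)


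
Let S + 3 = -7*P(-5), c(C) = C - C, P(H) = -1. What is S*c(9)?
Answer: 0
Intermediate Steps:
c(C) = 0
S = 4 (S = -3 - 7*(-1) = -3 + 7 = 4)
S*c(9) = 4*0 = 0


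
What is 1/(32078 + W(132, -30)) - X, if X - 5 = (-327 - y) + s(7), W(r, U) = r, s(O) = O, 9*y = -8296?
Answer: -175898801/289890 ≈ -606.78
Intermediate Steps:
y = -8296/9 (y = (⅑)*(-8296) = -8296/9 ≈ -921.78)
X = 5461/9 (X = 5 + ((-327 - 1*(-8296/9)) + 7) = 5 + ((-327 + 8296/9) + 7) = 5 + (5353/9 + 7) = 5 + 5416/9 = 5461/9 ≈ 606.78)
1/(32078 + W(132, -30)) - X = 1/(32078 + 132) - 1*5461/9 = 1/32210 - 5461/9 = -175898801/289890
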